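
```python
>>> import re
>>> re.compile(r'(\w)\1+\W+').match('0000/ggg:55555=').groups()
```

`\1` is not a pattern — it's the concrete string captured by group 1, re-applied verbatim.
`match` is anchored at position 0; if the pattern doesn't fit there, it returns None.
The match spans [0:5] → '0000/'.
Captured: group 1 = '0'.

('0',)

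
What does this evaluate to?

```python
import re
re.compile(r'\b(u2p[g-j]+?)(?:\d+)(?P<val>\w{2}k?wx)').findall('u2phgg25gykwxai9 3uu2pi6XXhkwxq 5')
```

The pattern matches a word boundary (`\b`, zero-width); then the literal 'u2p', then one or more of a character in [g-j] (lazy) (captured); then one or more of a digit (non-capturing group); then exactly 2 of a word character, then optionally a literal 'k', then the literal 'wx' (captured as 'val').
Matches: at [0:13] match 'u2phgg25gykwx', groups = ('u2phgg', 'gykwx').
`findall` packs the 2 group values into a tuple for every match.

[('u2phgg', 'gykwx')]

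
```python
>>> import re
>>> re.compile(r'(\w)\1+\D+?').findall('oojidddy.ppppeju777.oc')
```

['o', 'd', 'p', '7']

A backreference is literal: `\1` must see the identical characters the first group matched.
With a single group, `findall` returns only what that group captured — 4 items.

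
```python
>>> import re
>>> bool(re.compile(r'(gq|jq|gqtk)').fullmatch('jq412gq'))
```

For `fullmatch`, every character of the input must be accounted for by the pattern.
Here the pattern can't cover the whole string, so the call returns None, and `bool(None)` is False.

False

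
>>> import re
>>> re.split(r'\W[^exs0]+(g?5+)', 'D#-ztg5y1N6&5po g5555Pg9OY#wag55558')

Pattern: a non-word character, then one or more of any character except [exs0]; then optionally a literal 'g', then one or more of a literal '5' (captured).
Because the pattern has a capturing group, `split` also inserts each captured text between the pieces.

['D', '5', '8']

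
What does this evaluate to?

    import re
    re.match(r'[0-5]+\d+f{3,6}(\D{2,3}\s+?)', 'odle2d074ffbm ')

None

`match` is anchored at position 0; if the pattern doesn't fit there, it returns None.
Here the string doesn't start with a match, so the call returns None.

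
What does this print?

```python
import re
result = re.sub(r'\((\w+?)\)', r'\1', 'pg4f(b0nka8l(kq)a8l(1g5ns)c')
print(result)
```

pg4f(b0nka8lkqa8l1g5nsc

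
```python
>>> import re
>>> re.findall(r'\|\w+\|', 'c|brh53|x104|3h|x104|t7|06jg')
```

['|brh53|', '|3h|', '|t7|']

`findall` yields the raw match text (3 of them) because the pattern has no groups.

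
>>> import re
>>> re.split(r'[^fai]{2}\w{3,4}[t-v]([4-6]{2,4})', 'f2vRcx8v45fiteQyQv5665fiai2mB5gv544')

Pattern: exactly 2 of any character except [fai], then 3 to 4 of a word character, then a character in [t-v]; then 2 to 4 of a character in [4-6] (captured).
Matches to split on: at [1:10] → '2vRcx8v45'; at [12:22] → 'teQyQv5665'; at [26:35] → '2mB5gv544'.
`re.split` interleaves the captured-group text with the surrounding fragments.

['f', '45', 'fi', '5665', 'fiai', '544', '']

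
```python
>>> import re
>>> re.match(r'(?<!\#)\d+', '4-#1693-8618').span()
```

(0, 1)

`re.match` won't scan ahead — the pattern has to work from the very first character.
The match spans [0:1] → '4'.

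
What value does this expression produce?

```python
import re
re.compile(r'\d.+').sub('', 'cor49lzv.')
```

This matches a digit; then one or more of any character.
Every occurrence is swapped for ''.

'cor'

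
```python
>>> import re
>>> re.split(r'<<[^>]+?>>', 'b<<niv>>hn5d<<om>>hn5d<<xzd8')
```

['b', 'hn5d', 'hn5d<<xzd8']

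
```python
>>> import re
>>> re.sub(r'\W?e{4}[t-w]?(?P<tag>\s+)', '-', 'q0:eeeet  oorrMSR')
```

'q0-oorrMSR'

The pattern matches optionally a non-word character, then exactly 4 of a literal 'e', then optionally a character in [t-w]; then one or more of whitespace (captured as 'tag').
`sub` substitutes '-' at each match site.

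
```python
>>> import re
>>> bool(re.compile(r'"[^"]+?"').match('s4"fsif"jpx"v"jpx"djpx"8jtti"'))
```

False

`re.match` won't scan ahead — the pattern has to work from the very first character.
Here the string doesn't start with a match, so the call returns None, and `bool(None)` is False.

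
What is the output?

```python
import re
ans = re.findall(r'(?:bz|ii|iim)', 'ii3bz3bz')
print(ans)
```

['ii', 'bz', 'bz']

`findall` yields the raw match text (3 of them) because the pattern has no groups.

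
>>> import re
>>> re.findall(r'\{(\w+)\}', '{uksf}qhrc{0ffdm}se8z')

['uksf', '0ffdm']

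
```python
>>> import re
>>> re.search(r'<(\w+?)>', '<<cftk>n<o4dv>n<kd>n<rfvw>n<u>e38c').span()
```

The match spans [1:7] → '<cftk>'.

(1, 7)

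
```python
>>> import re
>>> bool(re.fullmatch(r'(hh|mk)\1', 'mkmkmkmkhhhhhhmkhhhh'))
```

A backreference is literal: `\1` must see the identical characters the first group matched.
`re.fullmatch` is like wrapping the pattern in `^…$` (in single-line mode).
Here the string isn't matched end-to-end, so the call returns None, and `bool(None)` is False.

False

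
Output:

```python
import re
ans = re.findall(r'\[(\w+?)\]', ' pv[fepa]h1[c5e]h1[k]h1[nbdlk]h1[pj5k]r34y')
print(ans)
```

['fepa', 'c5e', 'k', 'nbdlk', 'pj5k']

With a single group, `findall` returns only what that group captured — 5 items.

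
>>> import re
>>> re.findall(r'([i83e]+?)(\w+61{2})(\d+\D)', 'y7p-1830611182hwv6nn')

Pattern: one or more of one of [i83e] (lazy) (captured); then one or more of a word character, then a literal '6', then exactly 2 of a literal '1' (captured); then one or more of a digit, then a non-digit (captured).
Scanning left to right: at [5:15] match '830611182h', groups = ('8', '30611', '182h').
`findall` packs the 3 group values into a tuple for every match.

[('8', '30611', '182h')]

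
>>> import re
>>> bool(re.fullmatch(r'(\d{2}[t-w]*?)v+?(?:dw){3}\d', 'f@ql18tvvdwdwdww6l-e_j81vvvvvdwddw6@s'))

Pattern: exactly 2 of a digit, then zero or more of a character in [t-w] (lazy) (captured); then one or more of the literal 'v' (lazy), then the literal 'dw' repeated 3 times; then a digit.
`re.fullmatch` is like wrapping the pattern in `^…$` (in single-line mode).
Here there's no way to consume every character, so the call returns None, and `bool(None)` is False.

False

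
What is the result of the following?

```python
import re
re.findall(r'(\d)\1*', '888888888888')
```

['8']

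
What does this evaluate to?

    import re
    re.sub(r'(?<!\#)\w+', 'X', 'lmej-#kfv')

The negative lookaround is zero-width — it rules out positions where the adjacent text would match, without consuming anything.
Matches: at [0:4] → 'lmej'; at [7:9] → 'fv'.
`sub` substitutes 'X' at each match site.

'X-#kX'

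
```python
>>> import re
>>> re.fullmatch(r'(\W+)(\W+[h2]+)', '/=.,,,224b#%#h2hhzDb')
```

None

`fullmatch` succeeds only if the pattern covers the string from start to end.
Here the pattern can't cover the whole string, so the call returns None.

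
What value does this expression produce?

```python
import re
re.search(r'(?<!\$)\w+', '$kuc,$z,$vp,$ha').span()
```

(2, 4)

A negative assertion filters positions out without eating any characters.
The match spans [2:4] → 'uc'.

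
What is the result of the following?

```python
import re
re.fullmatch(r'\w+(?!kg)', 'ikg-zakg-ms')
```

`re.fullmatch` is like wrapping the pattern in `^…$` (in single-line mode).
Here there's no way to consume every character, so the call returns None.

None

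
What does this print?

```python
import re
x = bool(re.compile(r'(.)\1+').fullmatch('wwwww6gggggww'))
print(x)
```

False

`fullmatch` succeeds only if the pattern covers the string from start to end.
Here the pattern can't cover the whole string, so the call returns None, and `bool(None)` is False.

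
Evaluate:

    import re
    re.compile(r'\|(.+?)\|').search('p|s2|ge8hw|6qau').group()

`re.search` tries every starting position until one works.
The match spans [1:5] → '|s2|'.
Captured: group 1 = 's2'.

'|s2|'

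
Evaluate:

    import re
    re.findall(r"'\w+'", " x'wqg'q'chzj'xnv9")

No capturing groups, so `findall` returns the 2 full match strings.

["'wqg'", "'chzj'"]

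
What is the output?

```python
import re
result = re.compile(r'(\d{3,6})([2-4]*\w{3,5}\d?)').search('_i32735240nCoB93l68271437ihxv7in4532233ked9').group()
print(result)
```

32735240nCoB9

The match spans [2:15] → '32735240nCoB9'.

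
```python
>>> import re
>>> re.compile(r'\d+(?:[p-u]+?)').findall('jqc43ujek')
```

['43u']

Pattern: one or more of a digit; then one or more of a character in [p-u] (lazy) (non-capturing group).
Matches: at [3:6] → '43u'.
Since nothing is captured, `findall` lists the 1 matched substring directly.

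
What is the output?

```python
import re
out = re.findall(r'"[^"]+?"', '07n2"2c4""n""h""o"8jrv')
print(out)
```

['"2c4"', '"n"', '"h"', '"o"']

With no groups in the pattern, `findall` gives back each whole match — 4 here.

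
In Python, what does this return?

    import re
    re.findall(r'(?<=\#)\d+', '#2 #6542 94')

['2', '6542']

Because the assertion is zero-width, the text it checks is not consumed and won't appear in the result.
Matches: at [1:2] → '2'; at [4:8] → '6542'.
No capturing groups, so `findall` returns the 2 full match strings.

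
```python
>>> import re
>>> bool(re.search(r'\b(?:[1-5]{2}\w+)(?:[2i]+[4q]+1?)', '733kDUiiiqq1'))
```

The pattern matches a word boundary (`\b`, zero-width); then exactly 2 of a character in [1-5], then one or more of a word character (non-capturing group); then one or more of one of [2i], then one or more of one of [4q], then optionally the literal '1' (non-capturing group).
`search` walks the string left to right and returns the first match it finds.
Here the pattern never matches, so the call returns None, and `bool(None)` is False.

False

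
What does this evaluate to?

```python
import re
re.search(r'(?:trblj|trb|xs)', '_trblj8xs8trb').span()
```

(1, 6)

Branches in `(...|...)` are attempted left-to-right; the first branch that allows the whole pattern to succeed is taken.
Unlike `match`, `search` isn't anchored — it looks for the pattern anywhere in the string.
The match spans [1:6] → 'trblj'.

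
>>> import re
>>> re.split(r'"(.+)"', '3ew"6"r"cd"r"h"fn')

The group in the pattern means `split` returns the separators' captures alongside the pieces.

['3ew', '6"r"cd"r"h', 'fn']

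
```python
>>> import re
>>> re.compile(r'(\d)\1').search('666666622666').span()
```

`\1` is not a pattern — it's the concrete string captured by group 1, re-applied verbatim.
The match spans [0:2] → '66'.

(0, 2)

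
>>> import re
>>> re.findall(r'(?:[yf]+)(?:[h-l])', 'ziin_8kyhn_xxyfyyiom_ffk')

['yh', 'yfyyi', 'ffk']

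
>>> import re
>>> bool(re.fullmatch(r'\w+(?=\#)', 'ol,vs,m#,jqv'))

Lookahead/lookbehind check context without consuming it, so the matched span excludes the asserted characters.
For `fullmatch`, every character of the input must be accounted for by the pattern.
Here there's no way to consume every character, so the call returns None, and `bool(None)` is False.

False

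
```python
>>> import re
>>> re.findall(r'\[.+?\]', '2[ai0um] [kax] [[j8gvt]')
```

Because the quantifier is non-greedy, it stops expanding at the earliest point where the rest of the pattern can succeed.
`findall` yields the raw match text (3 of them) because the pattern has no groups.

['[ai0um]', '[kax]', '[[j8gvt]']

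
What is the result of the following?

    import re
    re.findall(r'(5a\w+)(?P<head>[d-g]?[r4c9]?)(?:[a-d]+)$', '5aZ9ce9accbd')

The pattern matches the literal '5a', then one or more of a word character (captured); then optionally a character in [d-g], then optionally one of [r4c9] (captured as 'head'); then one or more of a character in [a-d] (non-capturing group); then anchored at the end.
Matches: at [0:12] match '5aZ9ce9accbd', groups = ('5aZ9ce9accb', '').
With 2 capturing groups, `findall` returns a 2-tuple per match.

[('5aZ9ce9accb', '')]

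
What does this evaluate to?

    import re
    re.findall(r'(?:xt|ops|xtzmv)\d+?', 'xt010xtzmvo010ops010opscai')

['xt0', 'ops0']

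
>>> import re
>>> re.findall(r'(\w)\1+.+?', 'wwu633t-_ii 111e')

['w', '3', 'i', '1']

`\1` is not a pattern — it's the concrete string captured by group 1, re-applied verbatim.
`findall` collects group 1 from each match (4 total).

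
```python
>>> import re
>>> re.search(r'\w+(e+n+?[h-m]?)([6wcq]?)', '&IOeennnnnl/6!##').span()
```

Because the quantifier is non-greedy, it stops expanding at the earliest point where the rest of the pattern can succeed.
The match spans [1:6] → 'IOeen'.

(1, 6)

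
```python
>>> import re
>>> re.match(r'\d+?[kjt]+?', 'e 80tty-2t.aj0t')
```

`re.match` only tries the pattern at the start of the string.
Here the string doesn't start with a match, so the call returns None.

None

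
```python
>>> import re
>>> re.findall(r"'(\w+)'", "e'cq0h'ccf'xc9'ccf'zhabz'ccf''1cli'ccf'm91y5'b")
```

Matches: at [1:7] match "'cq0h'", group 1 = 'cq0h'; at [10:15] match "'xc9'", group 1 = 'xc9'; at [18:25] match "'zhabz'", group 1 = 'zhabz'; at [29:35] match "'1cli'", group 1 = '1cli'; at [38:45] match "'m91y5'", group 1 = 'm91y5'.
One capturing group, so `findall` returns just the captured substring from each match — 5 in all.

['cq0h', 'xc9', 'zhabz', '1cli', 'm91y5']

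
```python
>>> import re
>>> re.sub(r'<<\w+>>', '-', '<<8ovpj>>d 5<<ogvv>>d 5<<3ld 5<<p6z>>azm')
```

'-d 5-d 5<<3ld 5-azm'

Matches: at [0:9] → '<<8ovpj>>'; at [12:20] → '<<ogvv>>'; at [30:37] → '<<p6z>>'.
Every occurrence is swapped for '-'.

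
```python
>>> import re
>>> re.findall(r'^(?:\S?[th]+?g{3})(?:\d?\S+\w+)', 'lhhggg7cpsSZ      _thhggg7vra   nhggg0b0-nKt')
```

['lhhggg7cpsSZ']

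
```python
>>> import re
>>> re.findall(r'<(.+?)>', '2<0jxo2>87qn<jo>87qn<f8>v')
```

['0jxo2', 'jo', 'f8']

A non-greedy quantifier consumes as few characters as it can — just enough that the remainder of the pattern still matches from where it stops; whatever follows it matches normally.
Matches: at [1:8] match '<0jxo2>', group 1 = '0jxo2'; at [12:16] match '<jo>', group 1 = 'jo'; at [20:24] match '<f8>', group 1 = 'f8'.
`findall` collects group 1 from each match (3 total).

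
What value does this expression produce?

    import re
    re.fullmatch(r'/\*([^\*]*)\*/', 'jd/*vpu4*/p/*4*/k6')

None

`re.fullmatch` requires the pattern to consume the entire string.
Here the pattern can't cover the whole string, so the call returns None.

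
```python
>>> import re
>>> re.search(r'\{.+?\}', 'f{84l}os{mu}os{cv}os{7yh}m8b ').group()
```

With the lazy modifier that quantifier settles for the fewest repetitions that let the rest of the pattern succeed (the atoms after it are unaffected and can still be greedy).
The match spans [1:6] → '{84l}'.

'{84l}'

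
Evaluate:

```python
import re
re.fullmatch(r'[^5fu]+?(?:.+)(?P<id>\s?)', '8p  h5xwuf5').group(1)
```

''

Pattern: one or more of any character except [5fu] (lazy); then one or more of any character (non-capturing group); then optionally whitespace (captured as 'id').
`re.fullmatch` requires the pattern to consume the entire string.
The match spans [0:11] → '8p  h5xwuf5'.
Captured: group 1 = ''.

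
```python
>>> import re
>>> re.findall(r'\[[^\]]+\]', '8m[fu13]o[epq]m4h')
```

['[fu13]', '[epq]']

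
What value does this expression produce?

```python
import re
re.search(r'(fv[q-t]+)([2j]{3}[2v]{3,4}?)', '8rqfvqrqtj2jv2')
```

None

Pattern: the literal 'fv', then one or more of a character in [q-t] (captured); then exactly 3 of one of [2j], then 3 to 4 of one of [2v] (lazy) (captured).
`re.search` tries every starting position until one works.
Here no position works, so the call returns None.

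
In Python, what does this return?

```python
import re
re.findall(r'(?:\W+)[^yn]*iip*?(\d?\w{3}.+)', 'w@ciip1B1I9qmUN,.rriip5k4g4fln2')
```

['p5k4g4fln2']

This matches one or more of a non-word character (non-capturing group); then zero or more of any character except [yn], then the literal 'ii', then zero or more of the literal 'p' (lazy); then optionally a digit, then exactly 3 of a word character, then one or more of any character (captured).
One capturing group, so `findall` returns just the captured substring from the one match — 1 in all.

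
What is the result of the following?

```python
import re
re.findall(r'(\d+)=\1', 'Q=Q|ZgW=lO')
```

[]

The backreference `\1` re-matches whatever the first group consumed, character for character.
With a single group, `findall` returns only what that group captured — 0 items.
Nothing in the string satisfies the pattern, so the list is empty.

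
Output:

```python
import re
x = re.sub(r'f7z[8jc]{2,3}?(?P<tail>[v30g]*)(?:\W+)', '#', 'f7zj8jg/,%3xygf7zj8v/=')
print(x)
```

#3xyg#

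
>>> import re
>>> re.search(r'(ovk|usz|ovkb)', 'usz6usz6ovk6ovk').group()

`re.search` scans for the first position where the pattern succeeds.
The match spans [0:3] → 'usz'.
Captured: group 1 = 'usz'.

'usz'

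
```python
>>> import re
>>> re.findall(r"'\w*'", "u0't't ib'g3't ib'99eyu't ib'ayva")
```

["'t'", "'g3'", "'99eyu'"]

`findall` yields the raw match text (3 of them) because the pattern has no groups.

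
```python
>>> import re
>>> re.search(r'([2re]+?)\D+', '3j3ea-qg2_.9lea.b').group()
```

'ea-qg'

This matches one or more of one of [2re] (lazy) (captured); then one or more of a non-digit.
The match spans [3:8] → 'ea-qg'.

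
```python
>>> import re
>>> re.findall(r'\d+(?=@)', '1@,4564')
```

The positive lookaround only admits positions where the adjacent text matches; those characters stay outside the span.
Matches: at [0:1] → '1'.
`findall` yields the raw match text (1 of them) because the pattern has no groups.

['1']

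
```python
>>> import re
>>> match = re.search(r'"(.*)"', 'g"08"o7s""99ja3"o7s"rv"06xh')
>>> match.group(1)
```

'08"o7s""99ja3"o7s"rv'

The match spans [1:23] → '"08"o7s""99ja3"o7s"rv"'.
Captured: group 1 = '08"o7s""99ja3"o7s"rv'.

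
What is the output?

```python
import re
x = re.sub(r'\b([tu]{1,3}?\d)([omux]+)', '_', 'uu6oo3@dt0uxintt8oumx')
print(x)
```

Every occurrence is swapped for '_'.

_3@dt0uxintt8oumx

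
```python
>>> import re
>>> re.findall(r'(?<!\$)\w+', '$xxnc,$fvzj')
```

The negative lookahead/lookbehind blocks any match where the forbidden context is present.
Matches: at [2:5] → 'xnc'; at [8:11] → 'vzj'.
Since nothing is captured, `findall` lists the 2 matched substrings directly.

['xnc', 'vzj']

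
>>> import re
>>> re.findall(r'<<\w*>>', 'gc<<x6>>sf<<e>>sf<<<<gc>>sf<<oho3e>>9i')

['<<x6>>', '<<e>>', '<<gc>>', '<<oho3e>>']

Walking the string: at [2:8] → '<<x6>>'; at [10:15] → '<<e>>'; at [19:25] → '<<gc>>'; at [27:36] → '<<oho3e>>'.
With no groups in the pattern, `findall` gives back each whole match — 4 here.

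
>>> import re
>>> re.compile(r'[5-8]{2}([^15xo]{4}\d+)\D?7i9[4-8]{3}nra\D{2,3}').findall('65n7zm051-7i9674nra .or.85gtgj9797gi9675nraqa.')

This matches exactly 2 of a character in [5-8]; then exactly 4 of any character except [15xo], then one or more of a digit (captured); then optionally a non-digit, then the literal '7i9'; then exactly 3 of a character in [4-8], then the literal 'nra', then 2 to 3 of a non-digit.
With a single group, `findall` returns only what that group captured — 1 item.

['n7zm051']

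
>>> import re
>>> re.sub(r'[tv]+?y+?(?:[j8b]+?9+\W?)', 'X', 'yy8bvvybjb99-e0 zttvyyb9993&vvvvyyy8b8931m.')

The pattern matches one or more of one of [tv] (lazy); then one or more of a literal 'y' (lazy); then one or more of one of [j8b] (lazy), then one or more of a literal '9', then optionally a non-word character (non-capturing group).
`sub` substitutes 'X' at each match site.

'yy8bXe0 zX3&X31m.'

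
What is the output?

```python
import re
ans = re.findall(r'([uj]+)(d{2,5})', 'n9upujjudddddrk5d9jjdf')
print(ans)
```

[('ujju', 'ddddd')]

Pattern: one or more of one of [uj] (captured); then 2 to 5 of a literal 'd' (captured).
Walking the string: at [4:13] match 'ujjuddddd', groups = ('ujju', 'ddddd').
With 2 capturing groups, `findall` returns a 2-tuple per match.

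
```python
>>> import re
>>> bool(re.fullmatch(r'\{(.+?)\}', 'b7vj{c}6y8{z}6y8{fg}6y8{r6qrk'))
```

`re.fullmatch` is like wrapping the pattern in `^…$` (in single-line mode).
Here there's no way to consume every character, so the call returns None, and `bool(None)` is False.

False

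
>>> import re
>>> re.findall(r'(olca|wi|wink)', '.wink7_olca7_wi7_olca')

['wi', 'olca', 'wi', 'olca']

Branches in `(...|...)` are attempted left-to-right; the first branch that allows the whole pattern to succeed is taken.
One capturing group, so `findall` returns just the captured substring from each match — 4 in all.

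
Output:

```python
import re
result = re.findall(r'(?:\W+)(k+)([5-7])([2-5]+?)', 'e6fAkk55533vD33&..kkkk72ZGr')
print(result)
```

[('kkkk', '7', '2')]

With 3 capturing groups, `findall` returns a 3-tuple per match.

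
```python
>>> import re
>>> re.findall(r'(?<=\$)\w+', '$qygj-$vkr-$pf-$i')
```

['qygj', 'vkr', 'pf', 'i']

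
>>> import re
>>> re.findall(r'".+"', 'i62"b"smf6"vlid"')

Since nothing is captured, `findall` lists the 1 matched substring directly.

['"b"smf6"vlid"']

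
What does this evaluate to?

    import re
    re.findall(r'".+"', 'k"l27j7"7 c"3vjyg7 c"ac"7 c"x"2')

['"l27j7"7 c"3vjyg7 c"ac"7 c"x"']

With no groups in the pattern, `findall` gives back each whole match — 1 here.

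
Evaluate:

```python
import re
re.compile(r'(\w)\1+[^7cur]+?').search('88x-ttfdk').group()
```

'88x'

After group 1 captures some text, `\1` only succeeds where that same text appears again.
`re.search` tries every starting position until one works.
The match spans [0:3] → '88x'.
Captured: group 1 = '8'.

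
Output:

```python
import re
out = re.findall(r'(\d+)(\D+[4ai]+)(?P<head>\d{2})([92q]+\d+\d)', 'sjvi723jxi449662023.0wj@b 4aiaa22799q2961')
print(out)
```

[('723', 'jxi', '44', '9662023')]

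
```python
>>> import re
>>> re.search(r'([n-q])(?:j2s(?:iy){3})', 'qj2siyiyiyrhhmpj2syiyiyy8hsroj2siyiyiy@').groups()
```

('q',)

The match spans [0:10] → 'qj2siyiyiy'.
Captured: group 1 = 'q'.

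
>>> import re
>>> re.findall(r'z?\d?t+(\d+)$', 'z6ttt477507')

['477507']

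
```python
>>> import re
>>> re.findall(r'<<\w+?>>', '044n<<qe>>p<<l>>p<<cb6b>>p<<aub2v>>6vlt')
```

Walking the string: at [4:10] → '<<qe>>'; at [11:16] → '<<l>>'; at [17:25] → '<<cb6b>>'; at [26:35] → '<<aub2v>>'.
`findall` yields the raw match text (4 of them) because the pattern has no groups.

['<<qe>>', '<<l>>', '<<cb6b>>', '<<aub2v>>']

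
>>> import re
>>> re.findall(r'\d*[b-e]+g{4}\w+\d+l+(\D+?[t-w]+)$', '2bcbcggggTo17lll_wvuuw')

['_wvuuw']

This matches zero or more of a digit, then one or more of a character in [b-e], then exactly 4 of the literal 'g'; then one or more of a word character, then one or more of a digit, then one or more of a literal 'l'; then one or more of a non-digit (lazy), then one or more of a character in [t-w] (captured); then anchored at the end.
Matches: at [0:22] match '2bcbcggggTo17lll_wvuuw', group 1 = '_wvuuw'.
Because there's exactly one group, `findall` drops the full match and keeps group 1 from the one hit.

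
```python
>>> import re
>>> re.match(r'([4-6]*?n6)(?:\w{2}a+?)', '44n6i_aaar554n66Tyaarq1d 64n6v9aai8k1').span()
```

(0, 7)

This matches zero or more of a character in [4-6] (lazy), then the literal 'n6' (captured); then exactly 2 of a word character, then one or more of the literal 'a' (lazy) (non-capturing group).
With `match`, the pattern is implicitly anchored at the beginning.
The match spans [0:7] → '44n6i_a'.
Captured: group 1 = '44n6'.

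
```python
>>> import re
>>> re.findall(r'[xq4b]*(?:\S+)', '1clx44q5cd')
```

['1clx44q5cd']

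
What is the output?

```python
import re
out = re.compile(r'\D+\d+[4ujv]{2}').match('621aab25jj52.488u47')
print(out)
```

None

`re.match` only tries the pattern at the start of the string.
Here position 0 doesn't satisfy it, so the call returns None.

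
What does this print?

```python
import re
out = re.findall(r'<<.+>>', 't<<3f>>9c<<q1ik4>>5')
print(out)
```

['<<3f>>9c<<q1ik4>>']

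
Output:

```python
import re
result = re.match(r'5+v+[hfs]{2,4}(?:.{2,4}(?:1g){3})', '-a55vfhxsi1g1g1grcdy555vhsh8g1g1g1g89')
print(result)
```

None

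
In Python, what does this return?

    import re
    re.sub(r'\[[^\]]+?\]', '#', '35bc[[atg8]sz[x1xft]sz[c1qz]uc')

`sub` substitutes '#' at each match site.

'35bc#sz#sz#uc'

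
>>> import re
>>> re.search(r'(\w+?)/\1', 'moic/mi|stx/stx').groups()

The match spans [8:15] → 'stx/stx'.
Captured: group 1 = 'stx'.

('stx',)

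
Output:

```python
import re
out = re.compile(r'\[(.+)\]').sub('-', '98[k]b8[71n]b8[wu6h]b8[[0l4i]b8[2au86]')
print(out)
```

Matches: at [2:38] → '[k]b8[71n]b8[wu6h]b8[[0l4i]b8[2au86]'.
Each match is replaced by '-'.

98-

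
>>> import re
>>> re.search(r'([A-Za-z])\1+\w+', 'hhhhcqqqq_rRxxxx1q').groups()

`\1` has to match the exact text group 1 already captured.
Unlike `match`, `search` isn't anchored — it looks for the pattern anywhere in the string.
The match spans [0:18] → 'hhhhcqqqq_rRxxxx1q'.
Captured: group 1 = 'h'.

('h',)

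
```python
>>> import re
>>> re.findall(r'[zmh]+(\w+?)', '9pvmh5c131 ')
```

The pattern matches one or more of one of [zmh]; then one or more of a word character (lazy) (captured).
Because the quantifier is non-greedy, it stops expanding at the earliest point where the rest of the pattern can succeed.
Matches: at [3:6] match 'mh5', group 1 = '5'.
One capturing group, so `findall` returns just the captured substring from the one match — 1 in all.

['5']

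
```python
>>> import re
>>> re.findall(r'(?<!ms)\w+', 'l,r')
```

['l', 'r']

A negative assertion filters positions out without eating any characters.
Matches: at [0:1] → 'l'; at [2:3] → 'r'.
Since nothing is captured, `findall` lists the 2 matched substrings directly.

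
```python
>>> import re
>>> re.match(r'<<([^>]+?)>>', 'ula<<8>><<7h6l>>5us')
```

`re.match` won't scan ahead — the pattern has to work from the very first character.
Here position 0 doesn't satisfy it, so the call returns None.

None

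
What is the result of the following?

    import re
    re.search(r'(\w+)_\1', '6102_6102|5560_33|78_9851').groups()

('6102',)

The match spans [0:9] → '6102_6102'.
Captured: group 1 = '6102'.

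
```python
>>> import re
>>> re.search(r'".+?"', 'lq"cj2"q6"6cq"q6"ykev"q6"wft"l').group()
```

With the lazy modifier that quantifier settles for the fewest repetitions that let the rest of the pattern succeed (the atoms after it are unaffected and can still be greedy).
The match spans [2:7] → '"cj2"'.

'"cj2"'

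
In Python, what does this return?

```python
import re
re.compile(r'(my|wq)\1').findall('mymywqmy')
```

['my']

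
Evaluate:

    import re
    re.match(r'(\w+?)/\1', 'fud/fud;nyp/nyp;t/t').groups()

`\1` has to match the exact text group 1 already captured.
`re.match` won't scan ahead — the pattern has to work from the very first character.
The match spans [0:7] → 'fud/fud'.
Captured: group 1 = 'fud'.

('fud',)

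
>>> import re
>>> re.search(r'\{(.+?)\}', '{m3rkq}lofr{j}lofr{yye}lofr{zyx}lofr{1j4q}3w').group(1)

'm3rkq'

The match spans [0:7] → '{m3rkq}'.
Captured: group 1 = 'm3rkq'.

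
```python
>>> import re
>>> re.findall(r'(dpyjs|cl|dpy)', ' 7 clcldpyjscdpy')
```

Alternation isn't longest-match — the leftmost alternative that fits at this position is chosen.
With a single group, `findall` returns only what that group captured — 4 items.

['cl', 'cl', 'dpyjs', 'dpy']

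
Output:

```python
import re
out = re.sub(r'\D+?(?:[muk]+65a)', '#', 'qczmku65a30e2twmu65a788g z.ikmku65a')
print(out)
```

#30e2#788#

This matches one or more of a non-digit (lazy); then one or more of one of [muk], then the literal '65a' (non-capturing group).
Matches: at [0:9] → 'qczmku65a'; at [13:20] → 'twmu65a'; at [23:35] → 'g z.ikmku65a'.
Each match is replaced by '#'.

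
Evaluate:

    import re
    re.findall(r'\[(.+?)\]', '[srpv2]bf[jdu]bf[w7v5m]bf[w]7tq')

['srpv2', 'jdu', 'w7v5m', 'w']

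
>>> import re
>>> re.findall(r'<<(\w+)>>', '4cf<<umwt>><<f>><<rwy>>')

One capturing group, so `findall` returns just the captured substring from each match — 3 in all.

['umwt', 'f', 'rwy']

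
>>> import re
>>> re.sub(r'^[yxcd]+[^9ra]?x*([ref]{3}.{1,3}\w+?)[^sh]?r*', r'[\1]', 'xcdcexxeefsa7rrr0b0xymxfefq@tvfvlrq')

This matches anchored at the start of the string; then one or more of one of [yxcd], then optionally any character except [9ra], then zero or more of the literal 'x'; then exactly 3 of one of [ref], then 1 to 3 of any character, then one or more of a word character (lazy) (captured); then optionally any character except [sh], then zero or more of the literal 'r'.
Because the quantifier is non-greedy, it stops expanding at the earliest point where the rest of the pattern can succeed.
Matches: at [0:16] → 'xcdcexxeefsa7rrr'.
Each match is replaced using the text its own group 1 captured.

'[eefsa7r]0b0xymxfefq@tvfvlrq'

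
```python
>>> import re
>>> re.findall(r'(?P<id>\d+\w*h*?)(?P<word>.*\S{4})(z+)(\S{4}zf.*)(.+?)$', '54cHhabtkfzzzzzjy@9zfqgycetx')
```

This matches one or more of a digit, then zero or more of a word character, then zero or more of the literal 'h' (lazy) (captured as 'id'); then zero or more of any character, then exactly 4 of a non-whitespace character (captured as 'word'); then one or more of a literal 'z' (captured); then exactly 4 of a non-whitespace character, then the literal 'zf', then zero or more of any character (captured); then one or more of any character (lazy) (captured); then anchored at the end.
Matches: at [0:28] match '54cHhabtkfzzzzzjy@9zfqgycetx', groups = ('54cHhabtkf', 'zzzz', 'z', 'jy@9zfqgycet', 'x').
Multiple groups make `findall` return tuples — one 5-tuple for the one match.

[('54cHhabtkf', 'zzzz', 'z', 'jy@9zfqgycet', 'x')]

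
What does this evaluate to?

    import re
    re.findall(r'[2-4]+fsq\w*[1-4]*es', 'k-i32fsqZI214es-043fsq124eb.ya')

['32fsqZI214es']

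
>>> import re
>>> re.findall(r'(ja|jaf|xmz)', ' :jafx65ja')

The regex engine tests alternatives in the order written; an earlier branch that matches wins even if a later one would match more.
One capturing group, so `findall` returns just the captured substring from each match — 2 in all.

['ja', 'ja']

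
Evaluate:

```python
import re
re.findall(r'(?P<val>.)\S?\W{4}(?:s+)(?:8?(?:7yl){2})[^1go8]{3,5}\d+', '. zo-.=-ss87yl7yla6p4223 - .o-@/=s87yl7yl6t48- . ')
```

['z', '.']

`findall` collects group 1 from each match (2 total).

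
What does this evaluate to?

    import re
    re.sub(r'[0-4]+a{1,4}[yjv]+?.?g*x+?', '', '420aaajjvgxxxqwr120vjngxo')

'xxqwr120vjngxo'

Pattern: one or more of a character in [0-4], then 1 to 4 of a literal 'a'; then one or more of one of [yjv] (lazy); then optionally any character, then zero or more of a literal 'g', then one or more of a literal 'x' (lazy).
Lazy quantifiers expand one character at a time until the remainder of the pattern can match.
Matches: at [0:11] → '420aaajjvgx'.
Every occurrence is swapped for ''.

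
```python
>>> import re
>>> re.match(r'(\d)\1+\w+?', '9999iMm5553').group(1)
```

'9'

The match spans [0:5] → '9999i'.
Captured: group 1 = '9'.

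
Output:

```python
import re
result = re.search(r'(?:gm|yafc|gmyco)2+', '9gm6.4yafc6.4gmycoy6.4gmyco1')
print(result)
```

None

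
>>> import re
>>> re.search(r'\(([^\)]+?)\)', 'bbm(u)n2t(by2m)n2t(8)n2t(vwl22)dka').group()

The match spans [3:6] → '(u)'.

'(u)'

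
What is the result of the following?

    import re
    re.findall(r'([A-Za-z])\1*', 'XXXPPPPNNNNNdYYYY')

The backreference `\1` re-matches whatever the first group consumed, character for character.
With a single group, `findall` returns only what that group captured — 5 items.

['X', 'P', 'N', 'd', 'Y']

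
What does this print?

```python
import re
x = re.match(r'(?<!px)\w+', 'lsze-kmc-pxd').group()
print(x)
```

The negative lookahead/lookbehind blocks any match where the forbidden context is present.
`match` is anchored at position 0; if the pattern doesn't fit there, it returns None.
The match spans [0:4] → 'lsze'.

lsze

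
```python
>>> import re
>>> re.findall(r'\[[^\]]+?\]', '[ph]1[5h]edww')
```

With no groups in the pattern, `findall` gives back each whole match — 2 here.

['[ph]', '[5h]']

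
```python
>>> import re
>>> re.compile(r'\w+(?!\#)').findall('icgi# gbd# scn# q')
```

The negative lookahead/lookbehind blocks any match where the forbidden context is present.
With no groups in the pattern, `findall` gives back each whole match — 4 here.

['icg', 'gb', 'sc', 'q']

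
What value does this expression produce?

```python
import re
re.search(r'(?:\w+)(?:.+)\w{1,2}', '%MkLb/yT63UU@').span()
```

The match spans [1:12] → 'MkLb/yT63UU'.

(1, 12)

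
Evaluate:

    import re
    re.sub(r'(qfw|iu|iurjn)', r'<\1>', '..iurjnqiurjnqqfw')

'..<iu>rjnq<iu>rjnq<qfw>'

The regex engine tests alternatives in the order written; an earlier branch that matches wins even if a later one would match more.
Each match is replaced using the text its own group 1 captured.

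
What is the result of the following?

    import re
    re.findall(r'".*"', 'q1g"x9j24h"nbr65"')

With no groups in the pattern, `findall` gives back each whole match — 1 here.

['"x9j24h"nbr65"']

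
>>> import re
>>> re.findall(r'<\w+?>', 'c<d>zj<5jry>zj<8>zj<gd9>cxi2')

['<d>', '<5jry>', '<8>', '<gd9>']

Walking the string: at [1:4] → '<d>'; at [6:12] → '<5jry>'; at [14:17] → '<8>'; at [19:24] → '<gd9>'.
Since nothing is captured, `findall` lists the 4 matched substrings directly.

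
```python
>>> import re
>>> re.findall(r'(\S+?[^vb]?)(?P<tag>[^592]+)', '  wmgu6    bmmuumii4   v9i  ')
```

[('wm', 'gu6    bmmuumii4   v'), ('9i', '  ')]

This matches one or more of a non-whitespace character (lazy), then optionally any character except [vb] (captured); then one or more of any character except [592] (captured as 'tag').
A non-greedy quantifier consumes as few characters as it can — just enough that the remainder of the pattern still matches from where it stops; whatever follows it matches normally.
Scanning left to right: at [2:24] match 'wmgu6    bmmuumii4   v', groups = ('wm', 'gu6    bmmuumii4   v'); at [24:28] match '9i  ', groups = ('9i', '  ').
2 groups means each result is a tuple of 2 captured strings — 2 here.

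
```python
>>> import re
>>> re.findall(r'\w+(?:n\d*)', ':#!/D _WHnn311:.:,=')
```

['_WHnn311']

This matches one or more of a word character; then the literal 'n', then zero or more of a digit (non-capturing group).
`findall` yields the raw match text (1 of them) because the pattern has no groups.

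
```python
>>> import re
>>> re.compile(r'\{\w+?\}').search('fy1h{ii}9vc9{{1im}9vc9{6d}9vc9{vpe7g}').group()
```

'{ii}'

`search` walks the string left to right and returns the first match it finds.
The match spans [4:8] → '{ii}'.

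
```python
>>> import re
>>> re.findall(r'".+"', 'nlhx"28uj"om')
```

['"28uj"']

Matches: at [4:10] → '"28uj"'.
With no groups in the pattern, `findall` gives back each whole match — 1 here.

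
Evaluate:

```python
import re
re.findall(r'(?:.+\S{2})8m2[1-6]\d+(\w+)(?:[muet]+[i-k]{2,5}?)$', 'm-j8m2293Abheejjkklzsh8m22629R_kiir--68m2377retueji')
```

['retu']

Pattern: one or more of any character, then exactly 2 of a non-whitespace character (non-capturing group); then the literal '8m2', then a character in [1-6], then one or more of a digit; then one or more of a word character (captured); then one or more of one of [muet], then 2 to 5 of a character in [i-k] (lazy) (non-capturing group); then anchored at the end.
Scanning left to right: at [0:51] match 'm-j8m2293Abheejjkklzsh8m22629R_kiir--68m2377retueji', group 1 = 'retu'.
With a single group, `findall` returns only what that group captured — 1 item.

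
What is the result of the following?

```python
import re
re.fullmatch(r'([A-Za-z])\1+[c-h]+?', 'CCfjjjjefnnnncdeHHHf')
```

`\1` has to match the exact text group 1 already captured.
`re.fullmatch` is like wrapping the pattern in `^…$` (in single-line mode).
Here the string isn't matched end-to-end, so the call returns None.

None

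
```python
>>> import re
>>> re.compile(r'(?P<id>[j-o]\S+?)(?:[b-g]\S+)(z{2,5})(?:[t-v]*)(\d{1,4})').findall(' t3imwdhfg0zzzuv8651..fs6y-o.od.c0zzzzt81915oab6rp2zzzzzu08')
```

[('mw', 'zz', '08')]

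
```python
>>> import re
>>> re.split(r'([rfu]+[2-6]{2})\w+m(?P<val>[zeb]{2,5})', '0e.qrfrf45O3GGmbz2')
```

['0e.q', 'rfrf45', 'bz', '2']

The pattern matches one or more of one of [rfu], then exactly 2 of a character in [2-6] (captured); then one or more of a word character, then a literal 'm'; then 2 to 5 of one of [zeb] (captured as 'val').
Matches to split on: at [4:17] → 'rfrf45O3GGmbz'.
Because the pattern has a capturing group, `split` also inserts each captured text between the pieces.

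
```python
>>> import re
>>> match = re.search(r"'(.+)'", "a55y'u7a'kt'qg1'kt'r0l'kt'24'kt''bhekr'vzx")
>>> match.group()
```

"'u7a'kt'qg1'kt'r0l'kt'24'kt''bhekr'"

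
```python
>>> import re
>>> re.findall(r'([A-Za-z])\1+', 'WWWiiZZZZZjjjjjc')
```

A backreference is literal: `\1` must see the identical characters the first group matched.
`findall` collects group 1 from each match (4 total).

['W', 'i', 'Z', 'j']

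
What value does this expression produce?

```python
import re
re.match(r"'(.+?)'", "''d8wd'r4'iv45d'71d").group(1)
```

"'d8wd"

The match spans [0:7] → "''d8wd'".
Captured: group 1 = "'d8wd".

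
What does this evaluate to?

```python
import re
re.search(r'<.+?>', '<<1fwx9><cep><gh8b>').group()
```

Lazy quantifiers expand one character at a time until the remainder of the pattern can match.
`search` walks the string left to right and returns the first match it finds.
The match spans [0:8] → '<<1fwx9>'.

'<<1fwx9>'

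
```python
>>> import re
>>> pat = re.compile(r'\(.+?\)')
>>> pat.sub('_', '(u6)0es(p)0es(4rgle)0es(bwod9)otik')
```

With the lazy modifier that quantifier settles for the fewest repetitions that let the rest of the pattern succeed (the atoms after it are unaffected and can still be greedy).
Matches: at [0:4] → '(u6)'; at [7:10] → '(p)'; at [13:20] → '(4rgle)'; at [23:30] → '(bwod9)'.
Every occurrence is swapped for '_'.

'_0es_0es_0es_otik'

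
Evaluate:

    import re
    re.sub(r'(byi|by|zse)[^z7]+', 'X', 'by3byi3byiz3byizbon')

'Xz3Xzbon'

Every occurrence is swapped for 'X'.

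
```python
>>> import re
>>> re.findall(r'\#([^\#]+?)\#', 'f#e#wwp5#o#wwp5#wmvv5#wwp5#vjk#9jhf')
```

One capturing group, so `findall` returns just the captured substring from each match — 4 in all.

['e', 'o', 'wmvv5', 'vjk']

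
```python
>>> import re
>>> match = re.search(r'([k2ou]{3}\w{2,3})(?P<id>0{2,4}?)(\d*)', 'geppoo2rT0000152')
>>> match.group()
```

This matches exactly 3 of one of [k2ou], then 2 to 3 of a word character (captured); then 2 to 4 of a literal '0' (lazy) (captured as 'id'); then zero or more of a digit (captured).
`re.search` scans for the first position where the pattern succeeds.
The match spans [4:16] → 'oo2rT0000152'.
Captured: group 1 = 'oo2rT0', group 2 = '00', group 3 = '0152'.

'oo2rT0000152'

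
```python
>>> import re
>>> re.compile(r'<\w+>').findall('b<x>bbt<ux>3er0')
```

Walking the string: at [1:4] → '<x>'; at [7:11] → '<ux>'.
Since nothing is captured, `findall` lists the 2 matched substrings directly.

['<x>', '<ux>']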